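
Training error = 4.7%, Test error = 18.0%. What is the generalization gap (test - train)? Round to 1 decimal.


Generalization gap = test_error - train_error
= 18.0 - 4.7
= 13.3%
A large gap suggests overfitting.

13.3


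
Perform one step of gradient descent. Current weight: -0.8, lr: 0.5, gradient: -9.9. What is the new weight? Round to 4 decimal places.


w_new = w_old - lr * gradient
= -0.8 - 0.5 * -9.9
= -0.8 - (-4.95)
= 4.1500

4.1500


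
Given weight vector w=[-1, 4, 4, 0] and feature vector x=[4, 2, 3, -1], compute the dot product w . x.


Element-wise products:
-1 * 4 = -4
4 * 2 = 8
4 * 3 = 12
0 * -1 = 0
Sum = -4 + 8 + 12 + 0
= 16

16


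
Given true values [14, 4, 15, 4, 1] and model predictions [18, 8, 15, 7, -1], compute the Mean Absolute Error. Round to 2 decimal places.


Absolute errors: [4, 4, 0, 3, 2]
Sum of absolute errors = 13
MAE = 13 / 5 = 2.60

2.60


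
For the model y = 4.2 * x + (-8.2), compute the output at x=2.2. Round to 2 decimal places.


y = 4.2 * 2.2 + (-8.2)
= 9.24 + (-8.2)
= 1.04

1.04


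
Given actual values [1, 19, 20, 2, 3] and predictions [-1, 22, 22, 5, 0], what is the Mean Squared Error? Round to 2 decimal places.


Differences: [2, -3, -2, -3, 3]
Squared errors: [4, 9, 4, 9, 9]
Sum of squared errors = 35
MSE = 35 / 5 = 7.00

7.00


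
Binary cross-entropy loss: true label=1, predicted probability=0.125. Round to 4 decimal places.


For y=1: Loss = -log(p)
= -log(0.125)
= -(-2.0794)
= 2.0794

2.0794


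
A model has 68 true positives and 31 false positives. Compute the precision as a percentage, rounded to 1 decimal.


Precision = TP / (TP + FP) * 100
= 68 / (68 + 31)
= 68 / 99
= 0.6869
= 68.7%

68.7


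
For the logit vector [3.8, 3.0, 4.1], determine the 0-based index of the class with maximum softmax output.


Softmax is a monotonic transformation, so it preserves the argmax.
We need to find the index of the maximum logit.
Index 0: 3.8
Index 1: 3.0
Index 2: 4.1
Maximum logit = 4.1 at index 2

2


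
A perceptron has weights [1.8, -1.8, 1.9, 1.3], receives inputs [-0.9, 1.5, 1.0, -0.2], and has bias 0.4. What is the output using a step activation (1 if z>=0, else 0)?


z = w . x + b
= 1.8*-0.9 + -1.8*1.5 + 1.9*1.0 + 1.3*-0.2 + 0.4
= -1.62 + -2.7 + 1.9 + -0.26 + 0.4
= -2.68 + 0.4
= -2.28
Since z = -2.28 < 0, output = 0

0


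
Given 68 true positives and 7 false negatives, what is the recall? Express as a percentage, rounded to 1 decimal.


Recall = TP / (TP + FN) * 100
= 68 / (68 + 7)
= 68 / 75
= 0.9067
= 90.7%

90.7


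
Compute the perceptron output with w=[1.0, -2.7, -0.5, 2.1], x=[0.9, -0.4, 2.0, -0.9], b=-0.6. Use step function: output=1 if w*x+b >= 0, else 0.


z = w . x + b
= 1.0*0.9 + -2.7*-0.4 + -0.5*2.0 + 2.1*-0.9 + -0.6
= 0.9 + 1.08 + -1.0 + -1.89 + -0.6
= -0.91 + -0.6
= -1.51
Since z = -1.51 < 0, output = 0

0


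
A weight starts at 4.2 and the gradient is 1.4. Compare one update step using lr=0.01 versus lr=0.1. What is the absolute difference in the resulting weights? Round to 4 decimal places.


With lr=0.01: w_new = 4.2 - 0.01 * 1.4 = 4.186
With lr=0.1: w_new = 4.2 - 0.1 * 1.4 = 4.06
Absolute difference = |4.186 - 4.06|
= 0.1260

0.1260


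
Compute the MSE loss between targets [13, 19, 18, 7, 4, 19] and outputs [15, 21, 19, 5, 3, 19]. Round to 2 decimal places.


Differences: [-2, -2, -1, 2, 1, 0]
Squared errors: [4, 4, 1, 4, 1, 0]
Sum of squared errors = 14
MSE = 14 / 6 = 2.33

2.33


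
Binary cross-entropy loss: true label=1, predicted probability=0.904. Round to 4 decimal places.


For y=1: Loss = -log(p)
= -log(0.904)
= -(-0.1009)
= 0.1009

0.1009


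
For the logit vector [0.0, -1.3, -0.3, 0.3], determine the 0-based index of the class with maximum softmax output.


Softmax is a monotonic transformation, so it preserves the argmax.
We need to find the index of the maximum logit.
Index 0: 0.0
Index 1: -1.3
Index 2: -0.3
Index 3: 0.3
Maximum logit = 0.3 at index 3

3


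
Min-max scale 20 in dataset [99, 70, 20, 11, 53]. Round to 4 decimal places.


Min = 11, Max = 99
Range = 99 - 11 = 88
Scaled = (x - min) / (max - min)
= (20 - 11) / 88
= 9 / 88
= 0.1023

0.1023


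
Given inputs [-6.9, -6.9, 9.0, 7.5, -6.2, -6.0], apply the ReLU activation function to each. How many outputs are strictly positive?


ReLU(x) = max(0, x) for each element:
ReLU(-6.9) = 0
ReLU(-6.9) = 0
ReLU(9.0) = 9.0
ReLU(7.5) = 7.5
ReLU(-6.2) = 0
ReLU(-6.0) = 0
Active neurons (>0): 2

2


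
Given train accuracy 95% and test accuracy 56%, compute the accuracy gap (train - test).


Gap = train_accuracy - test_accuracy
= 95 - 56
= 39%
This large gap strongly indicates overfitting.

39


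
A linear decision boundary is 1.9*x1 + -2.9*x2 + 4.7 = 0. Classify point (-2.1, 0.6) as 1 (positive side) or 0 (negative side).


Compute 1.9 * -2.1 + -2.9 * 0.6 + 4.7
= -3.99 + -1.74 + 4.7
= -1.03
Since -1.03 < 0, the point is on the negative side.

0


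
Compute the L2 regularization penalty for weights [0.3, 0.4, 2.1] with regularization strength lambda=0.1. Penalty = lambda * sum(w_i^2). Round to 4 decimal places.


Squaring each weight:
0.3^2 = 0.09
0.4^2 = 0.16
2.1^2 = 4.41
Sum of squares = 4.66
Penalty = 0.1 * 4.66 = 0.4660

0.4660


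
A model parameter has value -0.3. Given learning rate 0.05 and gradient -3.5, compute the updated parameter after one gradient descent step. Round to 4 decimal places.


w_new = w_old - lr * gradient
= -0.3 - 0.05 * -3.5
= -0.3 - (-0.175)
= -0.1250

-0.1250


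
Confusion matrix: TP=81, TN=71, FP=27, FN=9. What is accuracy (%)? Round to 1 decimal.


Accuracy = (TP + TN) / (TP + TN + FP + FN) * 100
= (81 + 71) / (81 + 71 + 27 + 9)
= 152 / 188
= 0.8085
= 80.9%

80.9


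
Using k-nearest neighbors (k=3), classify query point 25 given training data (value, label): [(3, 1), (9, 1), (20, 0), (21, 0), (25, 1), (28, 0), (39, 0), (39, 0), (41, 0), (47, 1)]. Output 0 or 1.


Distances from query 25:
Point 25 (class 1): distance = 0
Point 28 (class 0): distance = 3
Point 21 (class 0): distance = 4
K=3 nearest neighbors: classes = [1, 0, 0]
Votes for class 1: 1 / 3
Majority vote => class 0

0


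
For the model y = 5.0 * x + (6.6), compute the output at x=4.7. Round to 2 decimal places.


y = 5.0 * 4.7 + (6.6)
= 23.5 + (6.6)
= 30.10

30.10


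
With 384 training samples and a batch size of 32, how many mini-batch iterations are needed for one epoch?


Iterations per epoch = dataset_size / batch_size
= 384 / 32
= 12

12


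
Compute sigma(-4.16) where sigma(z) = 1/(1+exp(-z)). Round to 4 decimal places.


sigmoid(z) = 1 / (1 + exp(-z))
exp(-(-4.16)) = exp(4.16) = 64.0715
1 + 64.0715 = 65.0715
1 / 65.0715 = 0.0154

0.0154


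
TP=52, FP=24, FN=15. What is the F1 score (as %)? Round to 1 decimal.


Precision = TP / (TP + FP) = 52 / 76 = 0.6842
Recall = TP / (TP + FN) = 52 / 67 = 0.7761
F1 = 2 * P * R / (P + R)
= 2 * 0.6842 * 0.7761 / (0.6842 + 0.7761)
= 1.0621 / 1.4603
= 0.7273
As percentage: 72.7%

72.7


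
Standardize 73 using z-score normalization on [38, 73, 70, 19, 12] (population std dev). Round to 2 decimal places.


Mean = (38 + 73 + 70 + 19 + 12) / 5 = 42.4
Variance = sum((x_i - mean)^2) / n = 637.84
Std = sqrt(637.84) = 25.2555
Z = (x - mean) / std
= (73 - 42.4) / 25.2555
= 30.6 / 25.2555
= 1.21

1.21


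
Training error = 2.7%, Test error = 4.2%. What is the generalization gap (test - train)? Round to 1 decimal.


Generalization gap = test_error - train_error
= 4.2 - 2.7
= 1.5%
A small gap suggests good generalization.

1.5


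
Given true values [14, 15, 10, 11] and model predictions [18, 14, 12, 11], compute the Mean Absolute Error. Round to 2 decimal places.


Absolute errors: [4, 1, 2, 0]
Sum of absolute errors = 7
MAE = 7 / 4 = 1.75

1.75


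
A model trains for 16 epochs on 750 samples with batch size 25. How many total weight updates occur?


Iterations per epoch = 750 / 25 = 30
Total updates = iterations_per_epoch * epochs
= 30 * 16
= 480

480


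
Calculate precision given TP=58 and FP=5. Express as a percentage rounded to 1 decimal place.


Precision = TP / (TP + FP) * 100
= 58 / (58 + 5)
= 58 / 63
= 0.9206
= 92.1%

92.1


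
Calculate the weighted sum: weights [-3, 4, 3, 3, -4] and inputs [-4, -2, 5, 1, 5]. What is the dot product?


Element-wise products:
-3 * -4 = 12
4 * -2 = -8
3 * 5 = 15
3 * 1 = 3
-4 * 5 = -20
Sum = 12 + -8 + 15 + 3 + -20
= 2

2


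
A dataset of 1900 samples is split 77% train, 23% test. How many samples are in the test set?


Train samples = 1900 * 77% = 1463
Test samples = 1900 - 1463
= 437

437


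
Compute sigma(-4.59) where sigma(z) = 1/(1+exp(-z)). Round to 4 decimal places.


sigmoid(z) = 1 / (1 + exp(-z))
exp(-(-4.59)) = exp(4.59) = 98.4944
1 + 98.4944 = 99.4944
1 / 99.4944 = 0.0101

0.0101


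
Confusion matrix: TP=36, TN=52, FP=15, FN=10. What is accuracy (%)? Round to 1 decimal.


Accuracy = (TP + TN) / (TP + TN + FP + FN) * 100
= (36 + 52) / (36 + 52 + 15 + 10)
= 88 / 113
= 0.7788
= 77.9%

77.9


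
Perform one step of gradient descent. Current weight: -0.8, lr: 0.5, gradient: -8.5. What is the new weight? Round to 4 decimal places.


w_new = w_old - lr * gradient
= -0.8 - 0.5 * -8.5
= -0.8 - (-4.25)
= 3.4500

3.4500


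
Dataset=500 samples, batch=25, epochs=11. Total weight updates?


Iterations per epoch = 500 / 25 = 20
Total updates = iterations_per_epoch * epochs
= 20 * 11
= 220

220


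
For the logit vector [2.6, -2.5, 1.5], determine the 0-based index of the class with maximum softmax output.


Softmax is a monotonic transformation, so it preserves the argmax.
We need to find the index of the maximum logit.
Index 0: 2.6
Index 1: -2.5
Index 2: 1.5
Maximum logit = 2.6 at index 0

0


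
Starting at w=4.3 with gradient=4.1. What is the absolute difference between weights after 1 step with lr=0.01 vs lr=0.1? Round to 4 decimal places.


With lr=0.01: w_new = 4.3 - 0.01 * 4.1 = 4.259
With lr=0.1: w_new = 4.3 - 0.1 * 4.1 = 3.89
Absolute difference = |4.259 - 3.89|
= 0.3690

0.3690


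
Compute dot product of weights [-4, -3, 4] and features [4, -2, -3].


Element-wise products:
-4 * 4 = -16
-3 * -2 = 6
4 * -3 = -12
Sum = -16 + 6 + -12
= -22

-22


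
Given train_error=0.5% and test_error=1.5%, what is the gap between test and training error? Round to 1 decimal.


Generalization gap = test_error - train_error
= 1.5 - 0.5
= 1.0%
A small gap suggests good generalization.

1.0


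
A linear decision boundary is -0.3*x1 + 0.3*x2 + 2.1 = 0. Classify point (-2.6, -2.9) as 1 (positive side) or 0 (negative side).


Compute -0.3 * -2.6 + 0.3 * -2.9 + 2.1
= 0.78 + -0.87 + 2.1
= 2.01
Since 2.01 >= 0, the point is on the positive side.

1


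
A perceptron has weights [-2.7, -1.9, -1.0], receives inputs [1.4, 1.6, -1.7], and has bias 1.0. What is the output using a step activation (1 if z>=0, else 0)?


z = w . x + b
= -2.7*1.4 + -1.9*1.6 + -1.0*-1.7 + 1.0
= -3.78 + -3.04 + 1.7 + 1.0
= -5.12 + 1.0
= -4.12
Since z = -4.12 < 0, output = 0

0


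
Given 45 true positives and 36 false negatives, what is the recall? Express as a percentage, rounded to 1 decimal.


Recall = TP / (TP + FN) * 100
= 45 / (45 + 36)
= 45 / 81
= 0.5556
= 55.6%

55.6


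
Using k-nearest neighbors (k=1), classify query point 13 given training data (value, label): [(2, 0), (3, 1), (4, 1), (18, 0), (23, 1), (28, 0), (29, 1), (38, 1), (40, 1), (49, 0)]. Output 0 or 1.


Distances from query 13:
Point 18 (class 0): distance = 5
K=1 nearest neighbors: classes = [0]
Votes for class 1: 0 / 1
Majority vote => class 0

0


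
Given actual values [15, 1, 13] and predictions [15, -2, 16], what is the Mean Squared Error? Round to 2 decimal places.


Differences: [0, 3, -3]
Squared errors: [0, 9, 9]
Sum of squared errors = 18
MSE = 18 / 3 = 6.00

6.00


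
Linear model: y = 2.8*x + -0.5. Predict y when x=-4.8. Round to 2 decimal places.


y = 2.8 * -4.8 + (-0.5)
= -13.44 + (-0.5)
= -13.94

-13.94


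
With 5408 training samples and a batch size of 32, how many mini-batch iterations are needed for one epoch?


Iterations per epoch = dataset_size / batch_size
= 5408 / 32
= 169

169


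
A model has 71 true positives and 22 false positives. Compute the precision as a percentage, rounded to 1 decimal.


Precision = TP / (TP + FP) * 100
= 71 / (71 + 22)
= 71 / 93
= 0.7634
= 76.3%

76.3


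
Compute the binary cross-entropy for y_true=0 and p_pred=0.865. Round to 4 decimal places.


For y=0: Loss = -log(1-p)
= -log(1 - 0.865)
= -log(0.135)
= -(-2.0025)
= 2.0025

2.0025


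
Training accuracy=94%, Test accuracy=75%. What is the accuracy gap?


Gap = train_accuracy - test_accuracy
= 94 - 75
= 19%
This gap suggests the model is overfitting.

19


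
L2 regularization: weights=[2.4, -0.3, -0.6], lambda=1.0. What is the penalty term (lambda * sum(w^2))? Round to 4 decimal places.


Squaring each weight:
2.4^2 = 5.76
(-0.3)^2 = 0.09
(-0.6)^2 = 0.36
Sum of squares = 6.21
Penalty = 1.0 * 6.21 = 6.2100

6.2100


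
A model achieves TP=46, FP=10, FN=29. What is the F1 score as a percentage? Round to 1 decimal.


Precision = TP / (TP + FP) = 46 / 56 = 0.8214
Recall = TP / (TP + FN) = 46 / 75 = 0.6133
F1 = 2 * P * R / (P + R)
= 2 * 0.8214 * 0.6133 / (0.8214 + 0.6133)
= 1.0076 / 1.4348
= 0.7023
As percentage: 70.2%

70.2


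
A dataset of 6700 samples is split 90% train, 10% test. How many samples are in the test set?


Train samples = 6700 * 90% = 6030
Test samples = 6700 - 6030
= 670

670


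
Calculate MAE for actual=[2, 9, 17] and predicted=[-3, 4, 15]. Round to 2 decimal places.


Absolute errors: [5, 5, 2]
Sum of absolute errors = 12
MAE = 12 / 3 = 4.00

4.00


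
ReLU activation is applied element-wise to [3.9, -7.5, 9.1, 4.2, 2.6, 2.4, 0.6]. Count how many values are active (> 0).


ReLU(x) = max(0, x) for each element:
ReLU(3.9) = 3.9
ReLU(-7.5) = 0
ReLU(9.1) = 9.1
ReLU(4.2) = 4.2
ReLU(2.6) = 2.6
ReLU(2.4) = 2.4
ReLU(0.6) = 0.6
Active neurons (>0): 6

6


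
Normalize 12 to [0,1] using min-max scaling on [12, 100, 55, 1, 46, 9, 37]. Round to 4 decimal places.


Min = 1, Max = 100
Range = 100 - 1 = 99
Scaled = (x - min) / (max - min)
= (12 - 1) / 99
= 11 / 99
= 0.1111

0.1111


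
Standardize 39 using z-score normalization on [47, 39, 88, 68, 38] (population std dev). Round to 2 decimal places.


Mean = (47 + 39 + 88 + 68 + 38) / 5 = 56.0
Variance = sum((x_i - mean)^2) / n = 372.4
Std = sqrt(372.4) = 19.2977
Z = (x - mean) / std
= (39 - 56.0) / 19.2977
= -17.0 / 19.2977
= -0.88

-0.88


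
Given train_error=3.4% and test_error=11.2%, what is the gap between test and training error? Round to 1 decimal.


Generalization gap = test_error - train_error
= 11.2 - 3.4
= 7.8%
A moderate gap.

7.8


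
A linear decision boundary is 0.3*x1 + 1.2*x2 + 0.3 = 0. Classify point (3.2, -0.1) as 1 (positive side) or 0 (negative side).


Compute 0.3 * 3.2 + 1.2 * -0.1 + 0.3
= 0.96 + -0.12 + 0.3
= 1.14
Since 1.14 >= 0, the point is on the positive side.

1


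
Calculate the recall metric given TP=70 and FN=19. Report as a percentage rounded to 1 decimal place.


Recall = TP / (TP + FN) * 100
= 70 / (70 + 19)
= 70 / 89
= 0.7865
= 78.7%

78.7


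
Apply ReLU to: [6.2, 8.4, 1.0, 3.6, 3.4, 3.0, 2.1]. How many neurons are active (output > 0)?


ReLU(x) = max(0, x) for each element:
ReLU(6.2) = 6.2
ReLU(8.4) = 8.4
ReLU(1.0) = 1.0
ReLU(3.6) = 3.6
ReLU(3.4) = 3.4
ReLU(3.0) = 3.0
ReLU(2.1) = 2.1
Active neurons (>0): 7

7


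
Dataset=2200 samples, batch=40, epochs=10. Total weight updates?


Iterations per epoch = 2200 / 40 = 55
Total updates = iterations_per_epoch * epochs
= 55 * 10
= 550

550


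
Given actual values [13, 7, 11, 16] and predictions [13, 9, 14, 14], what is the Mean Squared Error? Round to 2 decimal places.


Differences: [0, -2, -3, 2]
Squared errors: [0, 4, 9, 4]
Sum of squared errors = 17
MSE = 17 / 4 = 4.25

4.25


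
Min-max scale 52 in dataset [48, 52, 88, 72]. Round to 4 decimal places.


Min = 48, Max = 88
Range = 88 - 48 = 40
Scaled = (x - min) / (max - min)
= (52 - 48) / 40
= 4 / 40
= 0.1000

0.1000


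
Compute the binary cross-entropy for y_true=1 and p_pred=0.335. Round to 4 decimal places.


For y=1: Loss = -log(p)
= -log(0.335)
= -(-1.0936)
= 1.0936

1.0936


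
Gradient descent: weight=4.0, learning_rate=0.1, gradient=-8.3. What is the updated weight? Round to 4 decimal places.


w_new = w_old - lr * gradient
= 4.0 - 0.1 * -8.3
= 4.0 - (-0.83)
= 4.8300

4.8300


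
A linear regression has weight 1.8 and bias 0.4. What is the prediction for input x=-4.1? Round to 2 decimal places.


y = 1.8 * -4.1 + (0.4)
= -7.38 + (0.4)
= -6.98

-6.98


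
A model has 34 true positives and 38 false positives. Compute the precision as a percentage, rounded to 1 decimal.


Precision = TP / (TP + FP) * 100
= 34 / (34 + 38)
= 34 / 72
= 0.4722
= 47.2%

47.2


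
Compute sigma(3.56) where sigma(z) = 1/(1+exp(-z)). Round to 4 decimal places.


sigmoid(z) = 1 / (1 + exp(-z))
exp(-(3.56)) = exp(-3.56) = 0.0284
1 + 0.0284 = 1.0284
1 / 1.0284 = 0.9723

0.9723


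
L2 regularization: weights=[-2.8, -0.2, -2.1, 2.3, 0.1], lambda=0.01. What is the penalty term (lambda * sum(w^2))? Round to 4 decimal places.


Squaring each weight:
(-2.8)^2 = 7.84
(-0.2)^2 = 0.04
(-2.1)^2 = 4.41
2.3^2 = 5.29
0.1^2 = 0.01
Sum of squares = 17.59
Penalty = 0.01 * 17.59 = 0.1759

0.1759


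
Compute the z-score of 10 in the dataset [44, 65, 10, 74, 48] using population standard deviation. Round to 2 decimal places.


Mean = (44 + 65 + 10 + 74 + 48) / 5 = 48.2
Variance = sum((x_i - mean)^2) / n = 484.96
Std = sqrt(484.96) = 22.0218
Z = (x - mean) / std
= (10 - 48.2) / 22.0218
= -38.2 / 22.0218
= -1.73

-1.73


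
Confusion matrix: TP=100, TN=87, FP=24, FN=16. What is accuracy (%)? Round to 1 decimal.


Accuracy = (TP + TN) / (TP + TN + FP + FN) * 100
= (100 + 87) / (100 + 87 + 24 + 16)
= 187 / 227
= 0.8238
= 82.4%

82.4


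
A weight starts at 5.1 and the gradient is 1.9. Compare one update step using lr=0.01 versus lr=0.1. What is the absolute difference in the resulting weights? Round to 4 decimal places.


With lr=0.01: w_new = 5.1 - 0.01 * 1.9 = 5.081
With lr=0.1: w_new = 5.1 - 0.1 * 1.9 = 4.91
Absolute difference = |5.081 - 4.91|
= 0.1710

0.1710


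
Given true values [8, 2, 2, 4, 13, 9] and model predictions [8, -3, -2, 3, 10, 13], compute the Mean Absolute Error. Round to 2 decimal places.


Absolute errors: [0, 5, 4, 1, 3, 4]
Sum of absolute errors = 17
MAE = 17 / 6 = 2.83

2.83


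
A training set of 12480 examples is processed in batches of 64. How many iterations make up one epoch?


Iterations per epoch = dataset_size / batch_size
= 12480 / 64
= 195

195


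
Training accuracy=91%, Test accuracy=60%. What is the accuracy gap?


Gap = train_accuracy - test_accuracy
= 91 - 60
= 31%
This large gap strongly indicates overfitting.

31


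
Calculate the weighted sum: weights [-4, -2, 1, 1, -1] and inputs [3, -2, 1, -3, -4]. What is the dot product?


Element-wise products:
-4 * 3 = -12
-2 * -2 = 4
1 * 1 = 1
1 * -3 = -3
-1 * -4 = 4
Sum = -12 + 4 + 1 + -3 + 4
= -6

-6


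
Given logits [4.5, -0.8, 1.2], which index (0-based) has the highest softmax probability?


Softmax is a monotonic transformation, so it preserves the argmax.
We need to find the index of the maximum logit.
Index 0: 4.5
Index 1: -0.8
Index 2: 1.2
Maximum logit = 4.5 at index 0

0


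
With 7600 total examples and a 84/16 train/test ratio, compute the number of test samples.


Train samples = 7600 * 84% = 6384
Test samples = 7600 - 6384
= 1216

1216


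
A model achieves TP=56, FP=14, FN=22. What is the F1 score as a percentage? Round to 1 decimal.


Precision = TP / (TP + FP) = 56 / 70 = 0.8
Recall = TP / (TP + FN) = 56 / 78 = 0.7179
F1 = 2 * P * R / (P + R)
= 2 * 0.8 * 0.7179 / (0.8 + 0.7179)
= 1.1487 / 1.5179
= 0.7568
As percentage: 75.7%

75.7


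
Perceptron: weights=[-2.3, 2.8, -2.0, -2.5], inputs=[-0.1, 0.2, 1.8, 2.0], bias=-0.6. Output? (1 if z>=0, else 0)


z = w . x + b
= -2.3*-0.1 + 2.8*0.2 + -2.0*1.8 + -2.5*2.0 + -0.6
= 0.23 + 0.56 + -3.6 + -5.0 + -0.6
= -7.81 + -0.6
= -8.41
Since z = -8.41 < 0, output = 0

0


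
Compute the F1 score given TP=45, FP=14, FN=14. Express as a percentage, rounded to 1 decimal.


Precision = TP / (TP + FP) = 45 / 59 = 0.7627
Recall = TP / (TP + FN) = 45 / 59 = 0.7627
F1 = 2 * P * R / (P + R)
= 2 * 0.7627 * 0.7627 / (0.7627 + 0.7627)
= 1.1635 / 1.5254
= 0.7627
As percentage: 76.3%

76.3


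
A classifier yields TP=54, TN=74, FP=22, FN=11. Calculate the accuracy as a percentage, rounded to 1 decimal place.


Accuracy = (TP + TN) / (TP + TN + FP + FN) * 100
= (54 + 74) / (54 + 74 + 22 + 11)
= 128 / 161
= 0.795
= 79.5%

79.5


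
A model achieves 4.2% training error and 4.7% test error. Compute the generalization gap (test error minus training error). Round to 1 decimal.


Generalization gap = test_error - train_error
= 4.7 - 4.2
= 0.5%
A small gap suggests good generalization.

0.5


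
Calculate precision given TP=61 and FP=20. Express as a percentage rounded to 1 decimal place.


Precision = TP / (TP + FP) * 100
= 61 / (61 + 20)
= 61 / 81
= 0.7531
= 75.3%

75.3


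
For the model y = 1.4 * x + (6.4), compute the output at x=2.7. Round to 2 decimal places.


y = 1.4 * 2.7 + (6.4)
= 3.78 + (6.4)
= 10.18

10.18


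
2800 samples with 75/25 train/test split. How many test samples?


Train samples = 2800 * 75% = 2100
Test samples = 2800 - 2100
= 700

700


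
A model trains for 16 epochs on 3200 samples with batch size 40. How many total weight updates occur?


Iterations per epoch = 3200 / 40 = 80
Total updates = iterations_per_epoch * epochs
= 80 * 16
= 1280

1280


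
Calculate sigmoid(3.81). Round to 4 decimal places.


sigmoid(z) = 1 / (1 + exp(-z))
exp(-(3.81)) = exp(-3.81) = 0.0221
1 + 0.0221 = 1.0221
1 / 1.0221 = 0.9783

0.9783


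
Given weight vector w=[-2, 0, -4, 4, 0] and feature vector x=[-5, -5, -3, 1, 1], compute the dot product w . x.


Element-wise products:
-2 * -5 = 10
0 * -5 = 0
-4 * -3 = 12
4 * 1 = 4
0 * 1 = 0
Sum = 10 + 0 + 12 + 4 + 0
= 26

26


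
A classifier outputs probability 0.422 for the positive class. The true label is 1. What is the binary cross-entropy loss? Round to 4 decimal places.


For y=1: Loss = -log(p)
= -log(0.422)
= -(-0.8627)
= 0.8627

0.8627


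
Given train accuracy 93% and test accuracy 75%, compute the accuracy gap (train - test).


Gap = train_accuracy - test_accuracy
= 93 - 75
= 18%
This gap suggests the model is overfitting.

18


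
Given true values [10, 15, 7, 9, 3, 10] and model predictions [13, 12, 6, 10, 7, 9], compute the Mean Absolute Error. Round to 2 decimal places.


Absolute errors: [3, 3, 1, 1, 4, 1]
Sum of absolute errors = 13
MAE = 13 / 6 = 2.17

2.17


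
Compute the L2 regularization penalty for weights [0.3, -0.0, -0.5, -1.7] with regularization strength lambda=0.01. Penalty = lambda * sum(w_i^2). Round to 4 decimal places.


Squaring each weight:
0.3^2 = 0.09
(-0.0)^2 = 0.0
(-0.5)^2 = 0.25
(-1.7)^2 = 2.89
Sum of squares = 3.23
Penalty = 0.01 * 3.23 = 0.0323

0.0323


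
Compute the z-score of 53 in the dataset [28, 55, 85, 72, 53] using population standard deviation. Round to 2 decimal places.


Mean = (28 + 55 + 85 + 72 + 53) / 5 = 58.6
Variance = sum((x_i - mean)^2) / n = 371.44
Std = sqrt(371.44) = 19.2728
Z = (x - mean) / std
= (53 - 58.6) / 19.2728
= -5.6 / 19.2728
= -0.29

-0.29


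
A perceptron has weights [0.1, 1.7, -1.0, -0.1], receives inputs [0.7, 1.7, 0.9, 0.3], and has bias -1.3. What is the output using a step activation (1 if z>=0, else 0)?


z = w . x + b
= 0.1*0.7 + 1.7*1.7 + -1.0*0.9 + -0.1*0.3 + -1.3
= 0.07 + 2.89 + -0.9 + -0.03 + -1.3
= 2.03 + -1.3
= 0.73
Since z = 0.73 >= 0, output = 1

1


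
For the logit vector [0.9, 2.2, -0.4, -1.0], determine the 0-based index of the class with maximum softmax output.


Softmax is a monotonic transformation, so it preserves the argmax.
We need to find the index of the maximum logit.
Index 0: 0.9
Index 1: 2.2
Index 2: -0.4
Index 3: -1.0
Maximum logit = 2.2 at index 1

1


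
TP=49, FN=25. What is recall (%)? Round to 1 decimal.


Recall = TP / (TP + FN) * 100
= 49 / (49 + 25)
= 49 / 74
= 0.6622
= 66.2%

66.2


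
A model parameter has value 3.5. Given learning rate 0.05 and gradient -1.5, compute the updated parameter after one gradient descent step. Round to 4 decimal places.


w_new = w_old - lr * gradient
= 3.5 - 0.05 * -1.5
= 3.5 - (-0.075)
= 3.5750

3.5750


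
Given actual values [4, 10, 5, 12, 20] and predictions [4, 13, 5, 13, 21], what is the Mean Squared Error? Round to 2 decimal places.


Differences: [0, -3, 0, -1, -1]
Squared errors: [0, 9, 0, 1, 1]
Sum of squared errors = 11
MSE = 11 / 5 = 2.20

2.20


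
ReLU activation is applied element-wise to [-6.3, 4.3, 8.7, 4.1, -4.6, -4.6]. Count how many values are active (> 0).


ReLU(x) = max(0, x) for each element:
ReLU(-6.3) = 0
ReLU(4.3) = 4.3
ReLU(8.7) = 8.7
ReLU(4.1) = 4.1
ReLU(-4.6) = 0
ReLU(-4.6) = 0
Active neurons (>0): 3

3


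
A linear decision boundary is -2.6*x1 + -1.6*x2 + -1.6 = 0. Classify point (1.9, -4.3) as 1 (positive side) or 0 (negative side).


Compute -2.6 * 1.9 + -1.6 * -4.3 + -1.6
= -4.94 + 6.88 + -1.6
= 0.34
Since 0.34 >= 0, the point is on the positive side.

1


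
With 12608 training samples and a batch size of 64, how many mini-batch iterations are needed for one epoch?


Iterations per epoch = dataset_size / batch_size
= 12608 / 64
= 197

197


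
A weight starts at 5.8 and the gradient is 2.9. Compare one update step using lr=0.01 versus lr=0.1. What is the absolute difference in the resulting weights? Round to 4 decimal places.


With lr=0.01: w_new = 5.8 - 0.01 * 2.9 = 5.771
With lr=0.1: w_new = 5.8 - 0.1 * 2.9 = 5.51
Absolute difference = |5.771 - 5.51|
= 0.2610

0.2610


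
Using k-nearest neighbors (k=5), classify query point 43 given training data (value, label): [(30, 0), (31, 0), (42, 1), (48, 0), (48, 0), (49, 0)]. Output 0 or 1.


Distances from query 43:
Point 42 (class 1): distance = 1
Point 48 (class 0): distance = 5
Point 48 (class 0): distance = 5
Point 49 (class 0): distance = 6
Point 31 (class 0): distance = 12
K=5 nearest neighbors: classes = [1, 0, 0, 0, 0]
Votes for class 1: 1 / 5
Majority vote => class 0

0


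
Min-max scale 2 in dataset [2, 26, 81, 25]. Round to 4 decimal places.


Min = 2, Max = 81
Range = 81 - 2 = 79
Scaled = (x - min) / (max - min)
= (2 - 2) / 79
= 0 / 79
= 0.0000

0.0000


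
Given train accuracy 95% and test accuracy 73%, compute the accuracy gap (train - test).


Gap = train_accuracy - test_accuracy
= 95 - 73
= 22%
This large gap strongly indicates overfitting.

22


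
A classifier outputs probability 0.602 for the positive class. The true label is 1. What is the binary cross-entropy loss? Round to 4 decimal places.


For y=1: Loss = -log(p)
= -log(0.602)
= -(-0.5075)
= 0.5075

0.5075


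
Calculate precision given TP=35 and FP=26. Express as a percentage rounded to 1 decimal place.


Precision = TP / (TP + FP) * 100
= 35 / (35 + 26)
= 35 / 61
= 0.5738
= 57.4%

57.4


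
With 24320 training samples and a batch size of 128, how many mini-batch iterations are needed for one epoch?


Iterations per epoch = dataset_size / batch_size
= 24320 / 128
= 190

190


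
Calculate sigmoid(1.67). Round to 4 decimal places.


sigmoid(z) = 1 / (1 + exp(-z))
exp(-(1.67)) = exp(-1.67) = 0.1882
1 + 0.1882 = 1.1882
1 / 1.1882 = 0.8416

0.8416


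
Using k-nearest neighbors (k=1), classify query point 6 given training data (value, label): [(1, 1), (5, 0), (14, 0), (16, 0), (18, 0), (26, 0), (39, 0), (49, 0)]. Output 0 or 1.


Distances from query 6:
Point 5 (class 0): distance = 1
K=1 nearest neighbors: classes = [0]
Votes for class 1: 0 / 1
Majority vote => class 0

0


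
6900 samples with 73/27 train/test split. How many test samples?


Train samples = 6900 * 73% = 5037
Test samples = 6900 - 5037
= 1863

1863


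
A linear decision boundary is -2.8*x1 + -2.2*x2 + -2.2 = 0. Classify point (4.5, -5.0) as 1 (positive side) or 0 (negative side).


Compute -2.8 * 4.5 + -2.2 * -5.0 + -2.2
= -12.6 + 11.0 + -2.2
= -3.8
Since -3.8 < 0, the point is on the negative side.

0


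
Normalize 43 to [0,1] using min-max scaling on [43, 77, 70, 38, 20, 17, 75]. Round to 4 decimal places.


Min = 17, Max = 77
Range = 77 - 17 = 60
Scaled = (x - min) / (max - min)
= (43 - 17) / 60
= 26 / 60
= 0.4333

0.4333


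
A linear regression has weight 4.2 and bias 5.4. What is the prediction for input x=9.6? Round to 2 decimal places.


y = 4.2 * 9.6 + (5.4)
= 40.32 + (5.4)
= 45.72

45.72


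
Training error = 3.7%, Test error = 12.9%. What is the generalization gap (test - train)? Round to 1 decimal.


Generalization gap = test_error - train_error
= 12.9 - 3.7
= 9.2%
A moderate gap.

9.2


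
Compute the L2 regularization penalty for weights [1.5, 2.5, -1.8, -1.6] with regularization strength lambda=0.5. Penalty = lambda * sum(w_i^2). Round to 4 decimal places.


Squaring each weight:
1.5^2 = 2.25
2.5^2 = 6.25
(-1.8)^2 = 3.24
(-1.6)^2 = 2.56
Sum of squares = 14.3
Penalty = 0.5 * 14.3 = 7.1500

7.1500


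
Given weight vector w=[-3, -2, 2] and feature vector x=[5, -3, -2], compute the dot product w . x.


Element-wise products:
-3 * 5 = -15
-2 * -3 = 6
2 * -2 = -4
Sum = -15 + 6 + -4
= -13

-13


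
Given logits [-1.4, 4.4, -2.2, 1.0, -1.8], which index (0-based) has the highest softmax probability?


Softmax is a monotonic transformation, so it preserves the argmax.
We need to find the index of the maximum logit.
Index 0: -1.4
Index 1: 4.4
Index 2: -2.2
Index 3: 1.0
Index 4: -1.8
Maximum logit = 4.4 at index 1

1


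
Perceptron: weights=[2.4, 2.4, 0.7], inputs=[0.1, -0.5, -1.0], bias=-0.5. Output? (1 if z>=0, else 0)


z = w . x + b
= 2.4*0.1 + 2.4*-0.5 + 0.7*-1.0 + -0.5
= 0.24 + -1.2 + -0.7 + -0.5
= -1.66 + -0.5
= -2.16
Since z = -2.16 < 0, output = 0

0


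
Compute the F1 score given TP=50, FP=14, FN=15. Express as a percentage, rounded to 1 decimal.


Precision = TP / (TP + FP) = 50 / 64 = 0.7812
Recall = TP / (TP + FN) = 50 / 65 = 0.7692
F1 = 2 * P * R / (P + R)
= 2 * 0.7812 * 0.7692 / (0.7812 + 0.7692)
= 1.2019 / 1.5505
= 0.7752
As percentage: 77.5%

77.5


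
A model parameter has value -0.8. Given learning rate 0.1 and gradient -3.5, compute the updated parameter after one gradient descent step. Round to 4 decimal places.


w_new = w_old - lr * gradient
= -0.8 - 0.1 * -3.5
= -0.8 - (-0.35)
= -0.4500

-0.4500


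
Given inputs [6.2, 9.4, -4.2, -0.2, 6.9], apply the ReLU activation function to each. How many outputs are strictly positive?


ReLU(x) = max(0, x) for each element:
ReLU(6.2) = 6.2
ReLU(9.4) = 9.4
ReLU(-4.2) = 0
ReLU(-0.2) = 0
ReLU(6.9) = 6.9
Active neurons (>0): 3

3


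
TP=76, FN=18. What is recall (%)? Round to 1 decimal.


Recall = TP / (TP + FN) * 100
= 76 / (76 + 18)
= 76 / 94
= 0.8085
= 80.9%

80.9


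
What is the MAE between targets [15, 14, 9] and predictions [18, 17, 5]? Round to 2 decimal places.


Absolute errors: [3, 3, 4]
Sum of absolute errors = 10
MAE = 10 / 3 = 3.33

3.33


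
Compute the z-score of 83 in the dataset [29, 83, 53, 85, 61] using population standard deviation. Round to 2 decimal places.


Mean = (29 + 83 + 53 + 85 + 61) / 5 = 62.2
Variance = sum((x_i - mean)^2) / n = 428.16
Std = sqrt(428.16) = 20.692
Z = (x - mean) / std
= (83 - 62.2) / 20.692
= 20.8 / 20.692
= 1.01

1.01


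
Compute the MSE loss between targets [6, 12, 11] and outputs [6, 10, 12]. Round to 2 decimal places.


Differences: [0, 2, -1]
Squared errors: [0, 4, 1]
Sum of squared errors = 5
MSE = 5 / 3 = 1.67

1.67


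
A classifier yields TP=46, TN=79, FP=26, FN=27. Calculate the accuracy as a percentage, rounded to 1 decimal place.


Accuracy = (TP + TN) / (TP + TN + FP + FN) * 100
= (46 + 79) / (46 + 79 + 26 + 27)
= 125 / 178
= 0.7022
= 70.2%

70.2


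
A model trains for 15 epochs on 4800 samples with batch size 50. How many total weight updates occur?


Iterations per epoch = 4800 / 50 = 96
Total updates = iterations_per_epoch * epochs
= 96 * 15
= 1440

1440


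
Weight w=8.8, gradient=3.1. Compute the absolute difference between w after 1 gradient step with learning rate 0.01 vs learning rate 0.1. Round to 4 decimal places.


With lr=0.01: w_new = 8.8 - 0.01 * 3.1 = 8.769
With lr=0.1: w_new = 8.8 - 0.1 * 3.1 = 8.49
Absolute difference = |8.769 - 8.49|
= 0.2790

0.2790


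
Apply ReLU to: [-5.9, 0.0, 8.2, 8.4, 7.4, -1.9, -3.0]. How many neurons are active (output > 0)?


ReLU(x) = max(0, x) for each element:
ReLU(-5.9) = 0
ReLU(0.0) = 0
ReLU(8.2) = 8.2
ReLU(8.4) = 8.4
ReLU(7.4) = 7.4
ReLU(-1.9) = 0
ReLU(-3.0) = 0
Active neurons (>0): 3

3


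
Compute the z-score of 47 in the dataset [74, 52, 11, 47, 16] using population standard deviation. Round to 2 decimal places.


Mean = (74 + 52 + 11 + 47 + 16) / 5 = 40.0
Variance = sum((x_i - mean)^2) / n = 553.2
Std = sqrt(553.2) = 23.5202
Z = (x - mean) / std
= (47 - 40.0) / 23.5202
= 7.0 / 23.5202
= 0.30

0.30


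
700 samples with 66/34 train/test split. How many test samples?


Train samples = 700 * 66% = 462
Test samples = 700 - 462
= 238

238


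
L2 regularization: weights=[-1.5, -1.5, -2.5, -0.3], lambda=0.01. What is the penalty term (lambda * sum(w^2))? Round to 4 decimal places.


Squaring each weight:
(-1.5)^2 = 2.25
(-1.5)^2 = 2.25
(-2.5)^2 = 6.25
(-0.3)^2 = 0.09
Sum of squares = 10.84
Penalty = 0.01 * 10.84 = 0.1084

0.1084


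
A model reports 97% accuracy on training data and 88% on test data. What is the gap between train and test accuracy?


Gap = train_accuracy - test_accuracy
= 97 - 88
= 9%
This moderate gap may indicate mild overfitting.

9


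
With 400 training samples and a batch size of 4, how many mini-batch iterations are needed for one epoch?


Iterations per epoch = dataset_size / batch_size
= 400 / 4
= 100

100


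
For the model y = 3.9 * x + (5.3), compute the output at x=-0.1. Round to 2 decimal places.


y = 3.9 * -0.1 + (5.3)
= -0.39 + (5.3)
= 4.91

4.91


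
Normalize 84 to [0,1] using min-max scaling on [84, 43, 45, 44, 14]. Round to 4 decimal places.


Min = 14, Max = 84
Range = 84 - 14 = 70
Scaled = (x - min) / (max - min)
= (84 - 14) / 70
= 70 / 70
= 1.0000

1.0000


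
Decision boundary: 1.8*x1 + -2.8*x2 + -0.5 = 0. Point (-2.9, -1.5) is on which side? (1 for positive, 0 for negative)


Compute 1.8 * -2.9 + -2.8 * -1.5 + -0.5
= -5.22 + 4.2 + -0.5
= -1.52
Since -1.52 < 0, the point is on the negative side.

0


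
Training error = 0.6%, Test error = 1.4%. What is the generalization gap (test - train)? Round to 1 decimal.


Generalization gap = test_error - train_error
= 1.4 - 0.6
= 0.8%
A small gap suggests good generalization.

0.8


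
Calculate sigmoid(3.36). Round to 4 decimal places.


sigmoid(z) = 1 / (1 + exp(-z))
exp(-(3.36)) = exp(-3.36) = 0.0347
1 + 0.0347 = 1.0347
1 / 1.0347 = 0.9664

0.9664


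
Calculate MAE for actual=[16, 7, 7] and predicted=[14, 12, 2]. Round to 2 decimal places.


Absolute errors: [2, 5, 5]
Sum of absolute errors = 12
MAE = 12 / 3 = 4.00

4.00


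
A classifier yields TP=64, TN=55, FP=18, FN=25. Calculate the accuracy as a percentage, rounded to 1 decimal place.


Accuracy = (TP + TN) / (TP + TN + FP + FN) * 100
= (64 + 55) / (64 + 55 + 18 + 25)
= 119 / 162
= 0.7346
= 73.5%

73.5


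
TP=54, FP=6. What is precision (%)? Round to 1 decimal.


Precision = TP / (TP + FP) * 100
= 54 / (54 + 6)
= 54 / 60
= 0.9
= 90.0%

90.0


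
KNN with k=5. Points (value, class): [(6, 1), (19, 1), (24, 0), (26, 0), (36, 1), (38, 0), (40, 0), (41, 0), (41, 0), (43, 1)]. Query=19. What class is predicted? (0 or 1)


Distances from query 19:
Point 19 (class 1): distance = 0
Point 24 (class 0): distance = 5
Point 26 (class 0): distance = 7
Point 6 (class 1): distance = 13
Point 36 (class 1): distance = 17
K=5 nearest neighbors: classes = [1, 0, 0, 1, 1]
Votes for class 1: 3 / 5
Majority vote => class 1

1


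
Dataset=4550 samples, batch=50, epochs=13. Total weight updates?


Iterations per epoch = 4550 / 50 = 91
Total updates = iterations_per_epoch * epochs
= 91 * 13
= 1183

1183


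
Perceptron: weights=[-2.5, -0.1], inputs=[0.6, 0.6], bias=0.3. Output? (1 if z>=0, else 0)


z = w . x + b
= -2.5*0.6 + -0.1*0.6 + 0.3
= -1.5 + -0.06 + 0.3
= -1.56 + 0.3
= -1.26
Since z = -1.26 < 0, output = 0

0


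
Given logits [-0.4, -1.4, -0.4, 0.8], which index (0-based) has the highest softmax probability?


Softmax is a monotonic transformation, so it preserves the argmax.
We need to find the index of the maximum logit.
Index 0: -0.4
Index 1: -1.4
Index 2: -0.4
Index 3: 0.8
Maximum logit = 0.8 at index 3

3


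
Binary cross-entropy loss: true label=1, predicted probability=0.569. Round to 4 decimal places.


For y=1: Loss = -log(p)
= -log(0.569)
= -(-0.5639)
= 0.5639

0.5639


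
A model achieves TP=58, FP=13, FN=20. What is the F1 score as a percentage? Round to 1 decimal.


Precision = TP / (TP + FP) = 58 / 71 = 0.8169
Recall = TP / (TP + FN) = 58 / 78 = 0.7436
F1 = 2 * P * R / (P + R)
= 2 * 0.8169 * 0.7436 / (0.8169 + 0.7436)
= 1.2149 / 1.5605
= 0.7785
As percentage: 77.9%

77.9


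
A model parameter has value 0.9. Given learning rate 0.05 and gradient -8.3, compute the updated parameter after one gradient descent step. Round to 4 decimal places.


w_new = w_old - lr * gradient
= 0.9 - 0.05 * -8.3
= 0.9 - (-0.415)
= 1.3150

1.3150


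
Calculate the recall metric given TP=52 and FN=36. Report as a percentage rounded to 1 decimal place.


Recall = TP / (TP + FN) * 100
= 52 / (52 + 36)
= 52 / 88
= 0.5909
= 59.1%

59.1


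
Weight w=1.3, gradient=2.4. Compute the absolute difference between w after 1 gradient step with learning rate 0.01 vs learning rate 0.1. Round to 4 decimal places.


With lr=0.01: w_new = 1.3 - 0.01 * 2.4 = 1.276
With lr=0.1: w_new = 1.3 - 0.1 * 2.4 = 1.06
Absolute difference = |1.276 - 1.06|
= 0.2160

0.2160


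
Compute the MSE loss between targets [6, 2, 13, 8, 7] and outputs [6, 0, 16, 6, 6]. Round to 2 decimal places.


Differences: [0, 2, -3, 2, 1]
Squared errors: [0, 4, 9, 4, 1]
Sum of squared errors = 18
MSE = 18 / 5 = 3.60

3.60


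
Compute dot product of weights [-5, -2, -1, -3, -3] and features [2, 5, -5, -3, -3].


Element-wise products:
-5 * 2 = -10
-2 * 5 = -10
-1 * -5 = 5
-3 * -3 = 9
-3 * -3 = 9
Sum = -10 + -10 + 5 + 9 + 9
= 3

3


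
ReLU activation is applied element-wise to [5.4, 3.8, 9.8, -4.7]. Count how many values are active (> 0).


ReLU(x) = max(0, x) for each element:
ReLU(5.4) = 5.4
ReLU(3.8) = 3.8
ReLU(9.8) = 9.8
ReLU(-4.7) = 0
Active neurons (>0): 3

3


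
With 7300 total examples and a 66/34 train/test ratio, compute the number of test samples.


Train samples = 7300 * 66% = 4818
Test samples = 7300 - 4818
= 2482

2482


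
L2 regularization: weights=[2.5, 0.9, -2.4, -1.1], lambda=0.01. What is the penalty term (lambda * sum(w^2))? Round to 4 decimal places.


Squaring each weight:
2.5^2 = 6.25
0.9^2 = 0.81
(-2.4)^2 = 5.76
(-1.1)^2 = 1.21
Sum of squares = 14.03
Penalty = 0.01 * 14.03 = 0.1403

0.1403


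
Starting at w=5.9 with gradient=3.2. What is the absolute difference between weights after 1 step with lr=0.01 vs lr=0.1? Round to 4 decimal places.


With lr=0.01: w_new = 5.9 - 0.01 * 3.2 = 5.868
With lr=0.1: w_new = 5.9 - 0.1 * 3.2 = 5.58
Absolute difference = |5.868 - 5.58|
= 0.2880

0.2880
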